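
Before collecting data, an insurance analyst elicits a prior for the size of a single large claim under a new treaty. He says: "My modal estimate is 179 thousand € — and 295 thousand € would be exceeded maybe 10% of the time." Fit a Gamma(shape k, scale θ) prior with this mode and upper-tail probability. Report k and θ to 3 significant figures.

Gamma(k,θ) with k>1 has mode (k−1)θ, so θ = 179/(k−1).
Need P(X < 295) = 0.9 with θ tied to k this way. Start at k = 2, θ = 179: P(X<295) ≈ 0.490.
Too low — raise k to concentrate. Iterating converges to k ≈ 8.56.
Then θ = 179/(8.56−1) ≈ 23.7.

k ≈ 8.56, θ ≈ 23.7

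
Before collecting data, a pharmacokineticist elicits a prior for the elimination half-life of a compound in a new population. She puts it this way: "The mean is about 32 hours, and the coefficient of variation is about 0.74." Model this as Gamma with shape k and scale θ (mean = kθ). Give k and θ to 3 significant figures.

k ≈ 1.83, θ ≈ 17.5

For Gamma(k, scale θ): mean = kθ, variance = kθ², so CV = 1/√k.
CV = 0.74, hence k = 1/CV² = 1.83.
Then θ = mean/k = 32/1.83 = 17.5.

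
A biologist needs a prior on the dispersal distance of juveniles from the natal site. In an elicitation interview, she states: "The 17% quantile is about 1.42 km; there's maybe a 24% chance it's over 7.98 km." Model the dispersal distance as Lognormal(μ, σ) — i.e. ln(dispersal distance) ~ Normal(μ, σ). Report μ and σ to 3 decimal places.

If T ~ Lognormal(μ,σ) then ln T ~ Normal(μ,σ), so the p-quantile of ln T is μ + z_p·σ.
ln(1.42) = 0.3507 and ln(7.98) = 2.077; z_{0.17} = -0.9542, z_{0.76} = 0.7063.
σ = (2.077 − 0.3507)/(0.7063 − (-0.9542)) = 1.040.
μ = 0.3507 − (-0.9542)·1.040 = 1.343.

μ ≈ 1.343, σ ≈ 1.040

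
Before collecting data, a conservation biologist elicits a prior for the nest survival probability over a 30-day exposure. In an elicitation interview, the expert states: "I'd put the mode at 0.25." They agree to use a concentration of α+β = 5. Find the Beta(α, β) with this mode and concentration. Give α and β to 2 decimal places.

For α,β > 1 the Beta mode is (α−1)/(α+β−2). With α+β = 5, the mode is (α−1)/3.
Set (α−1)/3 = 0.25 → α = 1 + 0.25·3 = 1.75.
β = 5 − α = 3.25.

α = 1.75, β = 3.25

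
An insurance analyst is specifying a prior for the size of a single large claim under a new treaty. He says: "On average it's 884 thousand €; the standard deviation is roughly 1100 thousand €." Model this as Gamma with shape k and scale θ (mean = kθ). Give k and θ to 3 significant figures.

For Gamma(k, scale θ): mean = kθ, variance = kθ², so CV = 1/√k.
CV = SD/mean = 1100/884 = 1.244, hence k = 1/CV² = 0.646.
Then θ = mean/k = 884/0.646 = 1370.

k ≈ 0.646, θ ≈ 1370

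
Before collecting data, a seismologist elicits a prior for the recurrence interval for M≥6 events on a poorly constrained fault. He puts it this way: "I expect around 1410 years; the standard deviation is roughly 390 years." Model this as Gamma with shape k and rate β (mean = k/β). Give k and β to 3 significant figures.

k ≈ 13.1, β ≈ 0.00927

For Gamma(k, rate β): mean = k/β, variance = k/β², so CV = 1/√k.
CV = SD/mean = 390/1410 = 0.2766, hence k = 1/CV² = 13.1.
Then β = k/mean = 13.1/1410 = 0.00927.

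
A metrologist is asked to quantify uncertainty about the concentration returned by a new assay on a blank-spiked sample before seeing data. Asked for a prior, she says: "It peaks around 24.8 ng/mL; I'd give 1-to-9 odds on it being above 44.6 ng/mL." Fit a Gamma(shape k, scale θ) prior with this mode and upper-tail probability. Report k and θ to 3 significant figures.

Gamma(k,θ) with k>1 has mode (k−1)θ, so θ = 24.8/(k−1).
Need P(X < 44.6) = 0.9 with θ tied to k this way. Start at k = 2, θ = 24.8: P(X<44.6) ≈ 0.537.
Too low — raise k to concentrate. Iterating converges to k ≈ 6.53.
Then θ = 24.8/(6.53−1) ≈ 4.49.

k ≈ 6.53, θ ≈ 4.49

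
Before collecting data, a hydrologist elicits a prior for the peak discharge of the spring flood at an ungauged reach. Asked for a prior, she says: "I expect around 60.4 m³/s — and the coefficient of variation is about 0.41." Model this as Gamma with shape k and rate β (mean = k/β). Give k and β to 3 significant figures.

For Gamma(k, rate β): mean = k/β, variance = k/β², so CV = 1/√k.
CV = 0.41, hence k = 1/CV² = 5.95.
Then β = k/mean = 5.95/60.4 = 0.0985.

k ≈ 5.95, β ≈ 0.0985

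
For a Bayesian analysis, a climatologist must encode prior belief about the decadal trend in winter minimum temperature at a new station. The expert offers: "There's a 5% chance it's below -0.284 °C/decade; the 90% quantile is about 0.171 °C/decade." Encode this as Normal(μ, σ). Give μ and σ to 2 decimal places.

μ = -0.03, σ = 0.16

For Normal(μ,σ), the p-quantile is μ + z_p·σ. Here z_{0.05} = -1.645, z_{0.9} = 1.282.
So -0.284 = μ − 1.645σ and 0.171 = μ + 1.282σ.
Subtracting: σ = (0.171 − -0.284)/(1.282 − (-1.645)) = 0.16.
Then μ = -0.284 − (-1.645)·0.16 = -0.03.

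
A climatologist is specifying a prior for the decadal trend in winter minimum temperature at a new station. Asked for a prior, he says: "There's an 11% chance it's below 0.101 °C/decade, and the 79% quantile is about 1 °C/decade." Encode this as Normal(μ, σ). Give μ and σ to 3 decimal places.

μ = 0.643, σ = 0.442

For Normal(μ,σ), the p-quantile is μ + z_p·σ. Here z_{0.11} = -1.227, z_{0.79} = 0.8064.
So 0.101 = μ − 1.227σ and 1 = μ + 0.8064σ.
Subtracting: σ = (1 − 0.101)/(0.8064 − (-1.227)) = 0.442.
Then μ = 0.101 − (-1.227)·0.442 = 0.643.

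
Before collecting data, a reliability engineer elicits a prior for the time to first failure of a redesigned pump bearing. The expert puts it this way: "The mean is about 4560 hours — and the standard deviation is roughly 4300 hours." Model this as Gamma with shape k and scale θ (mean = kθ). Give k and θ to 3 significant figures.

For Gamma(k, scale θ): mean = kθ, variance = kθ², so CV = 1/√k.
CV = SD/mean = 4300/4560 = 0.943, hence k = 1/CV² = 1.12.
Then θ = mean/k = 4560/1.12 = 4050.

k ≈ 1.12, θ ≈ 4050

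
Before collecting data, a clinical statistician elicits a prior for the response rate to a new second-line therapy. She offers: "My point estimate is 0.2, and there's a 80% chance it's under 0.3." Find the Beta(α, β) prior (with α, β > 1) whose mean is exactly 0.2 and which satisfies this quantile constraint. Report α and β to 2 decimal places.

With mean 0.2 fixed, write α = 0.2s, β = 0.8s where s = α+β.
Need P(θ < 0.3) = 0.8 under Beta(0.2s, 0.8s). Normal approximation: (q−m)/√(m(1−m)/s) ≈ z_{0.8} = 0.842, so s ≈ 0.2·0.8·(0.842)²/(0.3−0.2)² = 11.3.
At s = 11.3: P(θ<0.3) ≈ 0.814. Adjusting to match 0.8 gives s ≈ 9.50.
So α = 0.2·9.50 ≈ 1.90, β = 0.8·9.50 ≈ 7.60.

α ≈ 1.90, β ≈ 7.60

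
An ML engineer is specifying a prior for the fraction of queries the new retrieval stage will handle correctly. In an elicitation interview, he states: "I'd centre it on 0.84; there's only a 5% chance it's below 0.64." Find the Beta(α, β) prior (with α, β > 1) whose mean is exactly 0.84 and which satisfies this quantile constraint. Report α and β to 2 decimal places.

α ≈ 9.63, β ≈ 1.83

With mean 0.84 fixed, write α = 0.84s, β = 0.16s where s = α+β.
Need P(θ < 0.64) = 0.05 under Beta(0.84s, 0.16s). Normal approximation: (q−m)/√(m(1−m)/s) ≈ z_{0.05} = -1.64, so s ≈ 0.84·0.16·(-1.64)²/(0.64−0.84)² = 9.1.
At s = 9.1: P(θ<0.64) ≈ 0.067. Adjusting to match 0.05 gives s ≈ 11.46.
So α = 0.84·11.46 ≈ 9.63, β = 0.16·11.46 ≈ 1.83.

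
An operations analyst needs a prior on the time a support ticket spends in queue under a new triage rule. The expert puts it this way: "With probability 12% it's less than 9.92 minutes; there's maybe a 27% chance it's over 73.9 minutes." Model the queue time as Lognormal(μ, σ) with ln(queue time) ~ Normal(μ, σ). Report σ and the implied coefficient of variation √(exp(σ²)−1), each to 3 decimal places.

σ ≈ 1.123, CV ≈ 1.591

If T ~ Lognormal(μ,σ) then ln T ~ Normal(μ,σ), so the p-quantile of ln T is μ + z_p·σ.
ln(9.92) = 2.295 and ln(73.9) = 4.303; z_{0.12} = -1.175, z_{0.73} = 0.6128.
σ = (4.303 − 2.295)/(0.6128 − (-1.175)) = 1.123.
μ = 2.295 − (-1.175)·1.123 = 3.614.
CV = √(exp(σ²)−1) = √(exp(1.2617)−1) = 1.591.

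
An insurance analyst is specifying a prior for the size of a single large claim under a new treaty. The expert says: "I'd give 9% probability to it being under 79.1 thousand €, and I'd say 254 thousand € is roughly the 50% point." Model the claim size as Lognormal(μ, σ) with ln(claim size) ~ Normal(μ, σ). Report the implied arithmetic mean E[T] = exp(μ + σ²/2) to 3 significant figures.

If T ~ Lognormal(μ,σ) then ln T ~ Normal(μ,σ), so the p-quantile of ln T is μ + z_p·σ.
ln(79.1) = 4.371 and ln(254) = 5.537; z_{0.09} = -1.341, z_{0.5} = 0.
σ = (5.537 − 4.371)/(0 − (-1.341)) = 0.870.
μ = 4.371 − (-1.341)·0.870 = 5.537.
E[T] = exp(μ + σ²/2) = exp(5.537 + 0.3786) = 371 thousand €.

E[T] ≈ 371 thousand €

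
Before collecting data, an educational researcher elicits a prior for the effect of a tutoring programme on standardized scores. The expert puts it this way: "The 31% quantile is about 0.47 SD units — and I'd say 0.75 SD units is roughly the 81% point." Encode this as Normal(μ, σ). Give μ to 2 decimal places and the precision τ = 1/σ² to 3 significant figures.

μ = 0.57, τ = 24.1

For Normal(μ,σ), the p-quantile is μ + z_p·σ. Here z_{0.31} = -0.4959, z_{0.81} = 0.8779.
So 0.47 = μ − 0.4959σ and 0.75 = μ + 0.8779σ.
Subtracting: σ = (0.75 − 0.47)/(0.8779 − (-0.4959)) = 0.20.
Then μ = 0.47 − (-0.4959)·0.20 = 0.57.
Precision τ = 1/σ² = 1/0.2038² = 24.1.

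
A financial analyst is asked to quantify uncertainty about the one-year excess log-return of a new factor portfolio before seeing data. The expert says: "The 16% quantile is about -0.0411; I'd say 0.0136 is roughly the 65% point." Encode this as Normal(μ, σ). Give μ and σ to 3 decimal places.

μ = -0.002, σ = 0.040

For Normal(μ,σ), the p-quantile is μ + z_p·σ. Here z_{0.16} = -0.9945, z_{0.65} = 0.3853.
So -0.0411 = μ − 0.9945σ and 0.0136 = μ + 0.3853σ.
Subtracting: σ = (0.0136 − -0.0411)/(0.3853 − (-0.9945)) = 0.040.
Then μ = -0.0411 − (-0.9945)·0.040 = -0.002.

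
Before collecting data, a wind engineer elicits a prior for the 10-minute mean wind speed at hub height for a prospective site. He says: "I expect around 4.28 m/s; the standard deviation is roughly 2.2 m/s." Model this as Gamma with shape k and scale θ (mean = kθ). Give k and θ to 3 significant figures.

k ≈ 3.78, θ ≈ 1.13

For Gamma(k, scale θ): mean = kθ, variance = kθ², so CV = 1/√k.
CV = SD/mean = 2.2/4.28 = 0.514, hence k = 1/CV² = 3.78.
Then θ = mean/k = 4.28/3.78 = 1.13.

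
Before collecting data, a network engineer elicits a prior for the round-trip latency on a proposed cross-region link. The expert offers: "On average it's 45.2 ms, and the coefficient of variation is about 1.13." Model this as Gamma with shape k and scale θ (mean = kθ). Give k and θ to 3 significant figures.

For Gamma(k, scale θ): mean = kθ, variance = kθ², so CV = 1/√k.
CV = 1.13, hence k = 1/CV² = 0.783.
Then θ = mean/k = 45.2/0.783 = 57.7.

k ≈ 0.783, θ ≈ 57.7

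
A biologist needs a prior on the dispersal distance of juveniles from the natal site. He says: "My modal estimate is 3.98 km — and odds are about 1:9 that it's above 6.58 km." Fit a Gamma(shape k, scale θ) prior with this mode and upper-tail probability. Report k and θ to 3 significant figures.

Gamma(k,θ) with k>1 has mode (k−1)θ, so θ = 3.98/(k−1).
Need P(X < 6.58) = 0.9 with θ tied to k this way. Start at k = 2, θ = 3.98: P(X<6.58) ≈ 0.492.
Too low — raise k to concentrate. Iterating converges to k ≈ 8.47.
Then θ = 3.98/(8.47−1) ≈ 0.533.

k ≈ 8.47, θ ≈ 0.533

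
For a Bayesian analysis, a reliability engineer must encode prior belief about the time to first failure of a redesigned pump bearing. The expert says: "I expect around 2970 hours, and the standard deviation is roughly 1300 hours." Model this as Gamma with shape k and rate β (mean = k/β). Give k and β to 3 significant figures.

For Gamma(k, rate β): mean = k/β, variance = k/β², so CV = 1/√k.
CV = SD/mean = 1300/2970 = 0.4377, hence k = 1/CV² = 5.22.
Then β = k/mean = 5.22/2970 = 0.00176.

k ≈ 5.22, β ≈ 0.00176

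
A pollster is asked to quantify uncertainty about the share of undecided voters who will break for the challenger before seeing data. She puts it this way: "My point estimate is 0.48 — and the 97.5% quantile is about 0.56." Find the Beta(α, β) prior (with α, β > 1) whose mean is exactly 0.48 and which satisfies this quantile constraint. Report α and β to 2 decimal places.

With mean 0.48 fixed, write α = 0.48s, β = 0.52s where s = α+β.
Need P(θ < 0.56) = 0.975 under Beta(0.48s, 0.52s). Normal approximation: (q−m)/√(m(1−m)/s) ≈ z_{0.975} = 1.96, so s ≈ 0.48·0.52·(1.96)²/(0.56−0.48)² = 149.8.
At s = 149.8: P(θ<0.56) ≈ 0.975. Adjusting to match 0.975 gives s ≈ 149.34.
So α = 0.48·149.34 ≈ 71.68, β = 0.52·149.34 ≈ 77.66.

α ≈ 71.68, β ≈ 77.66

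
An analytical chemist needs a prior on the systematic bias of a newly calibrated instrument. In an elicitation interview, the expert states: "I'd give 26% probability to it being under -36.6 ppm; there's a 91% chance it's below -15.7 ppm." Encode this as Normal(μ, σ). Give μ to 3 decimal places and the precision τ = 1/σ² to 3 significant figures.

μ = -29.823, τ = 0.00901

The p-quantile of Normal(μ,σ) is μ + z_p·σ, with z_{0.26} = -0.6433 and z_{0.91} = 1.341.
Eliminate σ: μ = (z₂·x₁ − z₁·x₂)/(z₂ − z₁) = (1.341·-36.6 − (-0.6433)·-15.7)/1.984 = -29.823.
Then σ = (x₂ − x₁)/(z₂ − z₁) = (-15.7 − -36.6)/1.984 = 10.534.
Precision τ = 1/σ² = 1/10.53² = 0.00901.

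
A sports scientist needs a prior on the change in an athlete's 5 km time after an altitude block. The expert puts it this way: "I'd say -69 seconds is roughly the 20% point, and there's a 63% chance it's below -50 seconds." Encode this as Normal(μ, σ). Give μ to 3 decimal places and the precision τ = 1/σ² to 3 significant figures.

μ = -55.373, τ = 0.00381

For Normal(μ,σ), the p-quantile is μ + z_p·σ. Here z_{0.2} = -0.8416, z_{0.63} = 0.3319.
So -69 = μ − 0.8416σ and -50 = μ + 0.3319σ.
Subtracting: σ = (-50 − -69)/(0.3319 − (-0.8416)) = 16.191.
Then μ = -69 − (-0.8416)·16.191 = -55.373.
Precision τ = 1/σ² = 1/16.19² = 0.00381.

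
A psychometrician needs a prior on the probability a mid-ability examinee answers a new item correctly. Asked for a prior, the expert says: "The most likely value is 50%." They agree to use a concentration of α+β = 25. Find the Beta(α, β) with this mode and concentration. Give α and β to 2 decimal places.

For α,β > 1 the Beta mode is (α−1)/(α+β−2). With α+β = 25, the mode is (α−1)/23.
Set (α−1)/23 = 0.5 → α = 1 + 0.5·23 = 12.50.
β = 25 − α = 12.50.

α = 12.50, β = 12.50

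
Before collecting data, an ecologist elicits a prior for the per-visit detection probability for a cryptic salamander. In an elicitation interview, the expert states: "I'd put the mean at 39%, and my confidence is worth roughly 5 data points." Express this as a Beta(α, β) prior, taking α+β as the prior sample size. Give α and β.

Under the effective-sample-size interpretation, Beta(α, β) has prior mean α/(α+β) and prior sample size α+β.
So α+β = 5 and α/(α+β) = 0.39, giving α = 0.39·5 = 1.95 and β = 5 − 1.95 = 3.05.

α = 1.95, β = 3.05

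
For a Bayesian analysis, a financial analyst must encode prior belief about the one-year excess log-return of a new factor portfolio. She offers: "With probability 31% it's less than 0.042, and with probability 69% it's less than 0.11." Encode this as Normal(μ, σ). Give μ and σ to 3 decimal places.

For Normal(μ,σ), the p-quantile is μ + z_p·σ. Here z_{0.31} = -0.4959, z_{0.69} = 0.4959.
So 0.042 = μ − 0.4959σ and 0.11 = μ + 0.4959σ.
Subtracting: σ = (0.11 − 0.042)/(0.4959 − (-0.4959)) = 0.069.
Then μ = 0.042 − (-0.4959)·0.069 = 0.076.

μ = 0.076, σ = 0.069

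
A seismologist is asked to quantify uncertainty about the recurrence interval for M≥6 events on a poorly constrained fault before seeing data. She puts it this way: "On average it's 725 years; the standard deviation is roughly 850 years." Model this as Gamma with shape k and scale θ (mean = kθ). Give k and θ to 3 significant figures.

For Gamma(k, scale θ): mean = kθ, variance = kθ², so CV = 1/√k.
CV = SD/mean = 850/725 = 1.172, hence k = 1/CV² = 0.728.
Then θ = mean/k = 725/0.728 = 997.

k ≈ 0.728, θ ≈ 997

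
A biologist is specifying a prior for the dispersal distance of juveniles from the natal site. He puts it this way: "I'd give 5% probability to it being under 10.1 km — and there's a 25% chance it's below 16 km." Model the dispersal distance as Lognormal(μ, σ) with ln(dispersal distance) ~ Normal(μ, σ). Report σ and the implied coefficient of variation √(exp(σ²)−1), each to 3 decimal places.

If T ~ Lognormal(μ,σ) then ln T ~ Normal(μ,σ), so the p-quantile of ln T is μ + z_p·σ.
ln(10.1) = 2.313 and ln(16) = 2.773; z_{0.05} = -1.645, z_{0.25} = -0.6745.
σ = (2.773 − 2.313)/(-0.6745 − (-1.645)) = 0.474.
μ = 2.313 − (-1.645)·0.474 = 3.092.
CV = √(exp(σ²)−1) = √(exp(0.2248)−1) = 0.502.

σ ≈ 0.474, CV ≈ 0.502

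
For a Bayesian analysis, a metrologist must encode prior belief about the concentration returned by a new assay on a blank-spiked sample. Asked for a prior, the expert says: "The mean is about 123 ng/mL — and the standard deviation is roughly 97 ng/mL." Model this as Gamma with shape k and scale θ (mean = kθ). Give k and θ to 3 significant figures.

For Gamma(k, scale θ): mean = kθ, variance = kθ², so CV = 1/√k.
CV = SD/mean = 97/123 = 0.7886, hence k = 1/CV² = 1.61.
Then θ = mean/k = 123/1.61 = 76.5.

k ≈ 1.61, θ ≈ 76.5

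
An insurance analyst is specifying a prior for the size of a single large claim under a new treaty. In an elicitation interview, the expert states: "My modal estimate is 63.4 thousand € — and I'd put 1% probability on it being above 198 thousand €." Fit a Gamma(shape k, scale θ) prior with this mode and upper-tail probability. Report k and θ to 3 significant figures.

Gamma(k,θ) with k>1 has mode (k−1)θ, so θ = 63.4/(k−1).
Need P(X < 198) = 0.99 with θ tied to k this way. Start at k = 2, θ = 63.4: P(X<198) ≈ 0.818.
Too low — raise k to concentrate. Iterating converges to k ≈ 4.44.
Then θ = 63.4/(4.44−1) ≈ 18.4.

k ≈ 4.44, θ ≈ 18.4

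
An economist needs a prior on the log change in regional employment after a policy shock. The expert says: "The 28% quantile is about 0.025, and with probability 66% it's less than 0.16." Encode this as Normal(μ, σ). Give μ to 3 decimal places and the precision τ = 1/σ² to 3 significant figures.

μ = 0.104, τ = 54.4

The p-quantile of Normal(μ,σ) is μ + z_p·σ, with z_{0.28} = -0.5828 and z_{0.66} = 0.4125.
Eliminate σ: μ = (z₂·x₁ − z₁·x₂)/(z₂ − z₁) = (0.4125·0.025 − (-0.5828)·0.16)/0.9953 = 0.104.
Then σ = (x₂ − x₁)/(z₂ − z₁) = (0.16 − 0.025)/0.9953 = 0.136.
Precision τ = 1/σ² = 1/0.1356² = 54.4.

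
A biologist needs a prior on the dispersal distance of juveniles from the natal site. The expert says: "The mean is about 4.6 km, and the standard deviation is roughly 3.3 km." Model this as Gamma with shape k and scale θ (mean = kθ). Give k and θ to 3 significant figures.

k ≈ 1.94, θ ≈ 2.37

For Gamma(k, scale θ): mean = kθ, variance = kθ², so CV = 1/√k.
CV = SD/mean = 3.3/4.6 = 0.7174, hence k = 1/CV² = 1.94.
Then θ = mean/k = 4.6/1.94 = 2.37.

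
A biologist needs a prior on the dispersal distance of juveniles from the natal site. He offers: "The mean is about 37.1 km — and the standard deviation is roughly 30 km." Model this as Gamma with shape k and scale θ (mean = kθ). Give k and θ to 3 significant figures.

k ≈ 1.53, θ ≈ 24.3

For Gamma(k, scale θ): mean = kθ, variance = kθ², so CV = 1/√k.
CV = SD/mean = 30/37.1 = 0.8086, hence k = 1/CV² = 1.53.
Then θ = mean/k = 37.1/1.53 = 24.3.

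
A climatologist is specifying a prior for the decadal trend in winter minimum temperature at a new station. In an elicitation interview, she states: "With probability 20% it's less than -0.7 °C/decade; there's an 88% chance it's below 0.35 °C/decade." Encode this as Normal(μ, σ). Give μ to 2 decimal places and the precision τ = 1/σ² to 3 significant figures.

For Normal(μ,σ), the p-quantile is μ + z_p·σ. Here z_{0.2} = -0.8416, z_{0.88} = 1.175.
So -0.7 = μ − 0.8416σ and 0.35 = μ + 1.175σ.
Subtracting: σ = (0.35 − -0.7)/(1.175 − (-0.8416)) = 0.52.
Then μ = -0.7 − (-0.8416)·0.52 = -0.26.
Precision τ = 1/σ² = 1/0.5207² = 3.69.

μ = -0.26, τ = 3.69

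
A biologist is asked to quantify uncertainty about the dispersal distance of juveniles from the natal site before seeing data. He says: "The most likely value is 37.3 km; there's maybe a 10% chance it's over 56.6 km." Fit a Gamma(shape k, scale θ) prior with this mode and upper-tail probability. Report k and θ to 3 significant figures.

Gamma(k,θ) with k>1 has mode (k−1)θ, so θ = 37.3/(k−1).
Need P(X < 56.6) = 0.9 with θ tied to k this way. Start at k = 2, θ = 37.3: P(X<56.6) ≈ 0.448.
Too low — raise k to concentrate. Iterating converges to k ≈ 11.7.
Then θ = 37.3/(11.7−1) ≈ 3.48.

k ≈ 11.7, θ ≈ 3.48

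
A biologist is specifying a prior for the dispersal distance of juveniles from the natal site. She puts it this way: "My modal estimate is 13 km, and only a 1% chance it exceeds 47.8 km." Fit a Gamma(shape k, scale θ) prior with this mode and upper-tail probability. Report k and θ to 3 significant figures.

Gamma(k,θ) with k>1 has mode (k−1)θ, so θ = 13/(k−1).
Need P(X < 47.8) = 0.99 with θ tied to k this way. Start at k = 2, θ = 13: P(X<47.8) ≈ 0.882.
Too low — raise k to concentrate. Iterating converges to k ≈ 3.52.
Then θ = 13/(3.52−1) ≈ 5.15.

k ≈ 3.52, θ ≈ 5.15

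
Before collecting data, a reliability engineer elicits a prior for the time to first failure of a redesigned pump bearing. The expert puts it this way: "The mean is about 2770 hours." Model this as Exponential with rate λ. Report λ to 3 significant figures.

Exponential mean = 1/λ, so λ = 1/2770.0 = 0.000361.

λ ≈ 0.000361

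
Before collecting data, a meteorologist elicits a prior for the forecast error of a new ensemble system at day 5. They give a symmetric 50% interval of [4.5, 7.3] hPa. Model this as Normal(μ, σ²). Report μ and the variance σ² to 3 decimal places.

μ = 5.900, σ² = 4.308

A symmetric 50% interval runs μ ± z·σ with z = 0.6745.
Half-width = 1.4, so σ = 1.4/0.6745 = 2.0756 and σ² = 4.308.
μ is the interval midpoint, 5.900.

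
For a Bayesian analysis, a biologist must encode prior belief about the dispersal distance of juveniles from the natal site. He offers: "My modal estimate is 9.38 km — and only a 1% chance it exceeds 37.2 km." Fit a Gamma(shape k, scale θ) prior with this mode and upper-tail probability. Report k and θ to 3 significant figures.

Gamma(k,θ) with k>1 has mode (k−1)θ, so θ = 9.38/(k−1).
Need P(X < 37.2) = 0.99 with θ tied to k this way. Start at k = 2, θ = 9.38: P(X<37.2) ≈ 0.906.
Too low — raise k to concentrate. Iterating converges to k ≈ 3.21.
Then θ = 9.38/(3.21−1) ≈ 4.25.

k ≈ 3.21, θ ≈ 4.25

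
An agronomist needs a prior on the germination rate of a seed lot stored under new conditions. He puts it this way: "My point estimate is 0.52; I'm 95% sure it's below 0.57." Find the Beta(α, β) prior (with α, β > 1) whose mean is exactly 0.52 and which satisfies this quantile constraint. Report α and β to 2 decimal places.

α ≈ 139.54, β ≈ 128.81

With mean 0.52 fixed, write α = 0.52s, β = 0.48s where s = α+β.
Need P(θ < 0.57) = 0.95 under Beta(0.52s, 0.48s). Normal approximation: (q−m)/√(m(1−m)/s) ≈ z_{0.95} = 1.64, so s ≈ 0.52·0.48·(1.64)²/(0.57−0.52)² = 270.1.
At s = 270.1: P(θ<0.57) ≈ 0.951. Adjusting to match 0.95 gives s ≈ 268.35.
So α = 0.52·268.35 ≈ 139.54, β = 0.48·268.35 ≈ 128.81.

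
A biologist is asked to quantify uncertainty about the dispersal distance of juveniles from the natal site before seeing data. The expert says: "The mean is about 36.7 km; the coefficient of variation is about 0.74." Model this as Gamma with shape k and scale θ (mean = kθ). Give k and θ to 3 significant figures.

For Gamma(k, scale θ): mean = kθ, variance = kθ², so CV = 1/√k.
CV = 0.74, hence k = 1/CV² = 1.83.
Then θ = mean/k = 36.7/1.83 = 20.1.

k ≈ 1.83, θ ≈ 20.1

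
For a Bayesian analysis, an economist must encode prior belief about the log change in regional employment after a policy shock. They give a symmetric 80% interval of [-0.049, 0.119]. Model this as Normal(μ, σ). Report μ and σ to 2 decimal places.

A symmetric 80% interval runs μ ± z·σ with z = 1.282.
Half-width = 0.084, so σ = 0.084/1.282 = 0.07.
μ is the interval midpoint, 0.04.

μ = 0.04, σ = 0.07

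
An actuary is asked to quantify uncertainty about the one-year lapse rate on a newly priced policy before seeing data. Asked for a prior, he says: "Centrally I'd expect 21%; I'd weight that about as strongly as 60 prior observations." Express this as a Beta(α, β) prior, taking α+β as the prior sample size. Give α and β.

Under the effective-sample-size interpretation, Beta(α, β) has prior mean α/(α+β) and prior sample size α+β.
So α+β = 60 and α/(α+β) = 0.21, giving α = 0.21·60 = 12.6 and β = 60 − 12.6 = 47.4.

α = 12.6, β = 47.4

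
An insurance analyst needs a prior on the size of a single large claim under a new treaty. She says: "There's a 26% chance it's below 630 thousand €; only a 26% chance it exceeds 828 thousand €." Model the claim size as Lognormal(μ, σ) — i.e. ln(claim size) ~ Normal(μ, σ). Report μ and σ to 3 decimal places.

μ ≈ 6.582, σ ≈ 0.212

If T ~ Lognormal(μ,σ) then ln T ~ Normal(μ,σ), so the p-quantile of ln T is μ + z_p·σ.
ln(630) = 6.446 and ln(828) = 6.719; z_{0.26} = -0.6433, z_{0.74} = 0.6433.
σ = (6.719 − 6.446)/(0.6433 − (-0.6433)) = 0.212.
μ = 6.446 − (-0.6433)·0.212 = 6.582.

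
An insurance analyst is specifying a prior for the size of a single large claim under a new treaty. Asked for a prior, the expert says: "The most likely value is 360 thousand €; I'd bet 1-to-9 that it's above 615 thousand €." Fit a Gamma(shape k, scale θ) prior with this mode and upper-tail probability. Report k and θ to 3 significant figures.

Gamma(k,θ) with k>1 has mode (k−1)θ, so θ = 360/(k−1).
Need P(X < 615) = 0.9 with θ tied to k this way. Start at k = 2, θ = 360: P(X<615) ≈ 0.509.
Too low — raise k to concentrate. Iterating converges to k ≈ 7.6.
Then θ = 360/(7.6−1) ≈ 54.5.

k ≈ 7.6, θ ≈ 54.5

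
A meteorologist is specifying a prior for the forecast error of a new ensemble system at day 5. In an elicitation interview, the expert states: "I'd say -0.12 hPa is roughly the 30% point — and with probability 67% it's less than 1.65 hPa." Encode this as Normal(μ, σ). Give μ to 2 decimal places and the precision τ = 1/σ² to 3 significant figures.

μ = 0.84, τ = 0.297

The p-quantile of Normal(μ,σ) is μ + z_p·σ, with z_{0.3} = -0.5244 and z_{0.67} = 0.4399.
Eliminate σ: μ = (z₂·x₁ − z₁·x₂)/(z₂ − z₁) = (0.4399·-0.12 − (-0.5244)·1.65)/0.9643 = 0.84.
Then σ = (x₂ − x₁)/(z₂ − z₁) = (1.65 − -0.12)/0.9643 = 1.84.
Precision τ = 1/σ² = 1/1.836² = 0.297.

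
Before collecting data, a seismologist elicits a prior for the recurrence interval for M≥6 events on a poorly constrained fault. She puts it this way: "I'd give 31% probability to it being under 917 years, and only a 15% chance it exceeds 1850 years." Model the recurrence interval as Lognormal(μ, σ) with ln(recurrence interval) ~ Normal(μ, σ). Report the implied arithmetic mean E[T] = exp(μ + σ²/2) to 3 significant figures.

If T ~ Lognormal(μ,σ) then ln T ~ Normal(μ,σ), so the p-quantile of ln T is μ + z_p·σ.
ln(917) = 6.821 and ln(1850) = 7.523; z_{0.31} = -0.4959, z_{0.85} = 1.036.
σ = (7.523 − 6.821)/(1.036 − (-0.4959)) = 0.458.
μ = 6.821 − (-0.4959)·0.458 = 7.048.
E[T] = exp(μ + σ²/2) = exp(7.048 + 0.1049) = 1280 years.

E[T] ≈ 1280 years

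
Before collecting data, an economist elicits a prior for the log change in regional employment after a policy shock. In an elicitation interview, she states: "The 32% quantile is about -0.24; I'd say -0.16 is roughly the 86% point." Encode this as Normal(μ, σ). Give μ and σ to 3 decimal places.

μ = -0.216, σ = 0.052

The p-quantile of Normal(μ,σ) is μ + z_p·σ, with z_{0.32} = -0.4677 and z_{0.86} = 1.08.
Eliminate σ: μ = (z₂·x₁ − z₁·x₂)/(z₂ − z₁) = (1.08·-0.24 − (-0.4677)·-0.16)/1.548 = -0.216.
Then σ = (x₂ − x₁)/(z₂ − z₁) = (-0.16 − -0.24)/1.548 = 0.052.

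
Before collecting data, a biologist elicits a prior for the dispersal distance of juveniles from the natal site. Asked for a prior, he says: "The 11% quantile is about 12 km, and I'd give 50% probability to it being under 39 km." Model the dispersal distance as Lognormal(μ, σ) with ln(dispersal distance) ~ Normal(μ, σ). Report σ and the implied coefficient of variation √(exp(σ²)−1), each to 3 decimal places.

σ ≈ 0.961, CV ≈ 1.232

If T ~ Lognormal(μ,σ) then ln T ~ Normal(μ,σ), so the p-quantile of ln T is μ + z_p·σ.
ln(12) = 2.485 and ln(39) = 3.664; z_{0.11} = -1.227, z_{0.5} = 0.
σ = (3.664 − 2.485)/(0 − (-1.227)) = 0.961.
μ = 2.485 − (-1.227)·0.961 = 3.664.
CV = √(exp(σ²)−1) = √(exp(0.9235)−1) = 1.232.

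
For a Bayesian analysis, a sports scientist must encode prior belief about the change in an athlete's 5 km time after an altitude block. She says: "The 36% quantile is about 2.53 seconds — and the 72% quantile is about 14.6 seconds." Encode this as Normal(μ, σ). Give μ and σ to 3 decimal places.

μ = 7.126, σ = 12.823

The p-quantile of Normal(μ,σ) is μ + z_p·σ, with z_{0.36} = -0.3585 and z_{0.72} = 0.5828.
Eliminate σ: μ = (z₂·x₁ − z₁·x₂)/(z₂ − z₁) = (0.5828·2.53 − (-0.3585)·14.6)/0.9413 = 7.126.
Then σ = (x₂ − x₁)/(z₂ − z₁) = (14.6 − 2.53)/0.9413 = 12.823.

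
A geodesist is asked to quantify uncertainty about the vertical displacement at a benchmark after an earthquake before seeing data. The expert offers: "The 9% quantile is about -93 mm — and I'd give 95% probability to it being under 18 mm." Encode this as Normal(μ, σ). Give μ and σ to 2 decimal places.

μ = -43.15, σ = 37.18

For Normal(μ,σ), the p-quantile is μ + z_p·σ. Here z_{0.09} = -1.341, z_{0.95} = 1.645.
So -93 = μ − 1.341σ and 18 = μ + 1.645σ.
Subtracting: σ = (18 − -93)/(1.645 − (-1.341)) = 37.18.
Then μ = -93 − (-1.341)·37.18 = -43.15.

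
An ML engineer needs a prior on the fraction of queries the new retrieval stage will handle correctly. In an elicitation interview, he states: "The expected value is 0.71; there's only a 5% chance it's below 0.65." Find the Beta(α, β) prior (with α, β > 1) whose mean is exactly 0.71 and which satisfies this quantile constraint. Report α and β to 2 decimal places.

α ≈ 114.75, β ≈ 46.87

With mean 0.71 fixed, write α = 0.71s, β = 0.29s where s = α+β.
Need P(θ < 0.65) = 0.05 under Beta(0.71s, 0.29s). Normal approximation: (q−m)/√(m(1−m)/s) ≈ z_{0.05} = -1.64, so s ≈ 0.71·0.29·(-1.64)²/(0.65−0.71)² = 154.7.
At s = 154.7: P(θ<0.65) ≈ 0.054. Adjusting to match 0.05 gives s ≈ 161.62.
So α = 0.71·161.62 ≈ 114.75, β = 0.29·161.62 ≈ 46.87.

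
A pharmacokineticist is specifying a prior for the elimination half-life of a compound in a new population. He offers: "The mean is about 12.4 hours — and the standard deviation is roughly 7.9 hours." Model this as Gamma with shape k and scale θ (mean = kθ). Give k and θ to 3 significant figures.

For Gamma(k, scale θ): mean = kθ, variance = kθ², so CV = 1/√k.
CV = SD/mean = 7.9/12.4 = 0.6371, hence k = 1/CV² = 2.46.
Then θ = mean/k = 12.4/2.46 = 5.03.

k ≈ 2.46, θ ≈ 5.03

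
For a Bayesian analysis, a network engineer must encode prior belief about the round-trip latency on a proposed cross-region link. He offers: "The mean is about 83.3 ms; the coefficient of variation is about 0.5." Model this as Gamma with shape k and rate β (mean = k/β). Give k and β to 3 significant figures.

k ≈ 4, β ≈ 0.048

For Gamma(k, rate β): mean = k/β, variance = k/β², so CV = 1/√k.
CV = 0.5, hence k = 1/CV² = 4.
Then β = k/mean = 4/83.3 = 0.048.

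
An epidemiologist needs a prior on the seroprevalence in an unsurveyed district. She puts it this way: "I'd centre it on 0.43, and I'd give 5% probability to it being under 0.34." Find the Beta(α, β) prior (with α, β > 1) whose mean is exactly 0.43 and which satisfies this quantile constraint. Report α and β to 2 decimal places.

α ≈ 34.05, β ≈ 45.13

With mean 0.43 fixed, write α = 0.43s, β = 0.57s where s = α+β.
Need P(θ < 0.34) = 0.05 under Beta(0.43s, 0.57s). Normal approximation: (q−m)/√(m(1−m)/s) ≈ z_{0.05} = -1.64, so s ≈ 0.43·0.57·(-1.64)²/(0.34−0.43)² = 81.9.
At s = 81.9: P(θ<0.34) ≈ 0.047. Adjusting to match 0.05 gives s ≈ 79.17.
So α = 0.43·79.17 ≈ 34.05, β = 0.57·79.17 ≈ 45.13.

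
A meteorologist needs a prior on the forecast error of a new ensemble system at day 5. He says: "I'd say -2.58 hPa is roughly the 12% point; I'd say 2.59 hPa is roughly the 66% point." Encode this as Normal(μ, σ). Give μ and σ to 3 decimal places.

μ = 1.247, σ = 3.257

For Normal(μ,σ), the p-quantile is μ + z_p·σ. Here z_{0.12} = -1.175, z_{0.66} = 0.4125.
So -2.58 = μ − 1.175σ and 2.59 = μ + 0.4125σ.
Subtracting: σ = (2.59 − -2.58)/(0.4125 − (-1.175)) = 3.257.
Then μ = -2.58 − (-1.175)·3.257 = 1.247.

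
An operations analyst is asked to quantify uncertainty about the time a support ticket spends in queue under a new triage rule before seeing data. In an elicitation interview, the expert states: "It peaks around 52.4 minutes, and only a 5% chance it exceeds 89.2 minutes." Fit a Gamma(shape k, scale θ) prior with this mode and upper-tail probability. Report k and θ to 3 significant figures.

Gamma(k,θ) with k>1 has mode (k−1)θ, so θ = 52.4/(k−1).
Need P(X < 89.2) = 0.95 with θ tied to k this way. Start at k = 2, θ = 52.4: P(X<89.2) ≈ 0.507.
Too low — raise k to concentrate. Iterating converges to k ≈ 10.9.
Then θ = 52.4/(10.9−1) ≈ 5.31.

k ≈ 10.9, θ ≈ 5.31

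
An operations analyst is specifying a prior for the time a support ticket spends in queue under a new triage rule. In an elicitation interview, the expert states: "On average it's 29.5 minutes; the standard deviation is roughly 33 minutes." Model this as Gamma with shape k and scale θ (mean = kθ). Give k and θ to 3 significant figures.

For Gamma(k, scale θ): mean = kθ, variance = kθ², so CV = 1/√k.
CV = SD/mean = 33/29.5 = 1.119, hence k = 1/CV² = 0.799.
Then θ = mean/k = 29.5/0.799 = 36.9.

k ≈ 0.799, θ ≈ 36.9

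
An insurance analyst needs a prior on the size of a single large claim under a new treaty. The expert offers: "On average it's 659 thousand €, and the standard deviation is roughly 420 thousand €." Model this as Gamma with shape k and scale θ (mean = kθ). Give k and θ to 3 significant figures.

k ≈ 2.46, θ ≈ 268

For Gamma(k, scale θ): mean = kθ, variance = kθ², so CV = 1/√k.
CV = SD/mean = 420/659 = 0.6373, hence k = 1/CV² = 2.46.
Then θ = mean/k = 659/2.46 = 268.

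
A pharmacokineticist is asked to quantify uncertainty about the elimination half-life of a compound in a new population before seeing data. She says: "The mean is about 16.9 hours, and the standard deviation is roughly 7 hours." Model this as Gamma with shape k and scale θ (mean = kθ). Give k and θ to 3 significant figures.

k ≈ 5.83, θ ≈ 2.9

For Gamma(k, scale θ): mean = kθ, variance = kθ², so CV = 1/√k.
CV = SD/mean = 7/16.9 = 0.4142, hence k = 1/CV² = 5.83.
Then θ = mean/k = 16.9/5.83 = 2.9.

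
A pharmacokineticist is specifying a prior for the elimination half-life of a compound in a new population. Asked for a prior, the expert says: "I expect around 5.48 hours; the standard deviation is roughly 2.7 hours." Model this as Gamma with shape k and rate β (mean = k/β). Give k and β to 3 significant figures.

For Gamma(k, rate β): mean = k/β, variance = k/β², so CV = 1/√k.
CV = SD/mean = 2.7/5.48 = 0.4927, hence k = 1/CV² = 4.12.
Then β = k/mean = 4.12/5.48 = 0.752.

k ≈ 4.12, β ≈ 0.752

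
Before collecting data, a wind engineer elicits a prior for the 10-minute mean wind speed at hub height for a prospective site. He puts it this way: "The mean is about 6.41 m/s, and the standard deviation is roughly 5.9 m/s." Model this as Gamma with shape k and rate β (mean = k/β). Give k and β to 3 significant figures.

For Gamma(k, rate β): mean = k/β, variance = k/β², so CV = 1/√k.
CV = SD/mean = 5.9/6.41 = 0.9204, hence k = 1/CV² = 1.18.
Then β = k/mean = 1.18/6.41 = 0.184.

k ≈ 1.18, β ≈ 0.184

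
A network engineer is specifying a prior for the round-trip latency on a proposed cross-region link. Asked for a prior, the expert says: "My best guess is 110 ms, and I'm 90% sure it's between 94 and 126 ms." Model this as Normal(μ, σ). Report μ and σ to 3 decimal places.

μ = 110.000, σ = 9.727

A symmetric 90% interval runs μ ± z·σ with z = 1.645.
Half-width = 16, so σ = 16/1.645 = 9.727.
μ is the stated best guess, 110.000.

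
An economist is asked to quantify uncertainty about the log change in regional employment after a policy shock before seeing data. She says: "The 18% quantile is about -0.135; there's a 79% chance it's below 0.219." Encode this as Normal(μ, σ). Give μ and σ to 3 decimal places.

The p-quantile of Normal(μ,σ) is μ + z_p·σ, with z_{0.18} = -0.9154 and z_{0.79} = 0.8064.
Eliminate σ: μ = (z₂·x₁ − z₁·x₂)/(z₂ − z₁) = (0.8064·-0.135 − (-0.9154)·0.219)/1.722 = 0.053.
Then σ = (x₂ − x₁)/(z₂ − z₁) = (0.219 − -0.135)/1.722 = 0.206.

μ = 0.053, σ = 0.206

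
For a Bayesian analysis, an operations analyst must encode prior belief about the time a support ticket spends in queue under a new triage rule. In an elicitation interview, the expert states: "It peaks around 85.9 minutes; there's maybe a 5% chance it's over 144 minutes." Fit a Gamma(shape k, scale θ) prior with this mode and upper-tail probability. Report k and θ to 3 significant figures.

k ≈ 11.5, θ ≈ 8.21

Gamma(k,θ) with k>1 has mode (k−1)θ, so θ = 85.9/(k−1).
Need P(X < 144) = 0.95 with θ tied to k this way. Start at k = 2, θ = 85.9: P(X<144) ≈ 0.499.
Too low — raise k to concentrate. Iterating converges to k ≈ 11.5.
Then θ = 85.9/(11.5−1) ≈ 8.21.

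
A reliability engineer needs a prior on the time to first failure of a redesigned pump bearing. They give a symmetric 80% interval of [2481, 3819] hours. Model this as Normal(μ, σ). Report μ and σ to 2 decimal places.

μ = 3150.00, σ = 522.02

A symmetric 80% interval runs μ ± z·σ with z = 1.282.
Half-width = 669, so σ = 669/1.282 = 522.02.
μ is the interval midpoint, 3150.00.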